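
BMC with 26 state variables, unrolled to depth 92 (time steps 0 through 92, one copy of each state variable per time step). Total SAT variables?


BMC unrolls to depth k, creating one copy of each state var for steps 0..k.
Step count = 92 + 1 = 93 (steps 0 through 92)
Vars per step = 26
Total = 26 * 93 = 2418

2418


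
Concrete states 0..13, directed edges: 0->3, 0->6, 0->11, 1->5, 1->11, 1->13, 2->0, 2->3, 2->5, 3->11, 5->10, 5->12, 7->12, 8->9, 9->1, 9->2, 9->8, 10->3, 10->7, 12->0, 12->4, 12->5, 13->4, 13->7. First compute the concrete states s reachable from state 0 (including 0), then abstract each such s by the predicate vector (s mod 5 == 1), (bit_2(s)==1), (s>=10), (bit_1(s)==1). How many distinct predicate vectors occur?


BFS from 0:
Concrete reachable: {0, 3, 6, 11}
Abstract via predicates (s mod 5 == 1), (bit_2(s)==1), (s>=10), (bit_1(s)==1):
  (0,0,0,0) <- {0}
  (0,0,0,1) <- {3}
  (1,0,1,1) <- {11}
  (1,1,0,1) <- {6}
Distinct abstract states = 4

4


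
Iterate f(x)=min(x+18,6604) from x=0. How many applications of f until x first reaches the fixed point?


Step 1: x=0, cap=6604, increment=18
Step 2: x grows by 18 each step until capped at 6604; fixed point is x=6604
Step 3: iterations = ceil(6604/18) = 367

367


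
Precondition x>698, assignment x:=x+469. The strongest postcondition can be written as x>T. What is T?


Formula: sp(P, x:=E) = exists old_x. (x = E[old_x/x]) AND P[old_x/x] (old_x is the value of x before the assignment; eliminate old_x by solving x = E[old_x/x] for old_x)
Step 1: Precondition P: x>698, i.e. old_x > 698
Step 2: Assignment gives x = old_x + 469, so old_x = x - 469
Step 3: Substitute into P: x - 469 > 698
Step 4: Simplify: x > 698+469 = 1167

1167


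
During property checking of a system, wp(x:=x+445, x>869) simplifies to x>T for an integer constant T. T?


Formula: wp(x:=E, P) = P[E/x] (substitute E for x in postcondition)
Step 1: Postcondition: x>869
Step 2: Substitute x+445 for x: x+445>869
Step 3: Solve for x: x > 869-445 = 424

424


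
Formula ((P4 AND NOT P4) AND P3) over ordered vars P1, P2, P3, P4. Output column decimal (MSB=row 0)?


Formula: ((P4 AND NOT P4) AND P3) over P1, P2, P3, P4 (16 rows)
Evaluate each row (bits = P1,P2,P3,P4, MSB first):
  row 0 [0000]: ((0 AND NOT 0) AND 0) -> 0
  row 1 [0001]: ((1 AND NOT 1) AND 0) -> 0
  row 2 [0010]: ((0 AND NOT 0) AND 1) -> 0
  row 3 [0011]: ((1 AND NOT 1) AND 1) -> 0
  row 4 [0100]: ((0 AND NOT 0) AND 0) -> 0
  row 5 [0101]: ((1 AND NOT 1) AND 0) -> 0
  row 6 [0110]: ((0 AND NOT 0) AND 1) -> 0
  row 7 [0111]: ((1 AND NOT 1) AND 1) -> 0
  row 8 [1000]: ((0 AND NOT 0) AND 0) -> 0
  row 9 [1001]: ((1 AND NOT 1) AND 0) -> 0
  row 10 [1010]: ((0 AND NOT 0) AND 1) -> 0
  row 11 [1011]: ((1 AND NOT 1) AND 1) -> 0
  row 12 [1100]: ((0 AND NOT 0) AND 0) -> 0
  row 13 [1101]: ((1 AND NOT 1) AND 0) -> 0
  row 14 [1110]: ((0 AND NOT 0) AND 1) -> 0
  row 15 [1111]: ((1 AND NOT 1) AND 1) -> 0
Full result column, 4 rows per line (P1,P2 fixed per line; P3,P4 runs 00..11 left to right):
  rows 0-3 [P1,P2=00]: 0000  = hex 0
  rows 4-7 [P1,P2=01]: 0000  = hex 0
  rows 8-11 [P1,P2=10]: 0000  = hex 0
  rows 12-15 [P1,P2=11]: 0000  = hex 0
Output column (row 0 .. row 15) = 0000000000000000
Output column grouped in 4s = 0000 0000 0000 0000 = 0x0000
Convert to decimal digit by digit (value = value*16 + digit):
  0 -> 0
  0*16 + 0 = 0
  0*16 + 0 = 0
  0*16 + 0 = 0
Decimal = 0

0


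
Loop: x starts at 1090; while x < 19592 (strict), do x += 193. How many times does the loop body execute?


Step 1: x goes from 1090 toward 19592 by 193; the body runs while x<19592, so iterations = ceil((bound-start)/step)
Step 2: Distance=18502
Step 3: ceil(18502/193)=96

96


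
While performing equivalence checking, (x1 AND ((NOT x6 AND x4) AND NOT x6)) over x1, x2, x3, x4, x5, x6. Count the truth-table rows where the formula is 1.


Formula: (x1 AND ((NOT x6 AND x4) AND NOT x6)) over 6 vars (64 rows)
Evaluate each row (x1, x2, x3, x4, x5, x6 as bits, MSB first):
  row 0 [000000]: (0 AND ((NOT 0 AND 0) AND NOT 0)) -> 0
  row 1 [000001]: (0 AND ((NOT 1 AND 0) AND NOT 1)) -> 0
  row 2 [000010]: (0 AND ((NOT 0 AND 0) AND NOT 0)) -> 0
  row 3 [000011]: (0 AND ((NOT 1 AND 0) AND NOT 1)) -> 0
  row 4 [000100]: (0 AND ((NOT 0 AND 1) AND NOT 0)) -> 0
  (every remaining row is evaluated the same way; all 64 results are listed next)
Full result column, 8 rows per line (x1,x2,x3 fixed per line; x4,x5,x6 runs 000..111 left to right):
  rows 0-7 [x1,x2,x3=000]: 00000000  (ones: 0)
  rows 8-15 [x1,x2,x3=001]: 00000000  (ones: 0)
  rows 16-23 [x1,x2,x3=010]: 00000000  (ones: 0)
  rows 24-31 [x1,x2,x3=011]: 00000000  (ones: 0)
  rows 32-39 [x1,x2,x3=100]: 00001010  (ones: 2)
  rows 40-47 [x1,x2,x3=101]: 00001010  (ones: 2)
  rows 48-55 [x1,x2,x3=110]: 00001010  (ones: 2)
  rows 56-63 [x1,x2,x3=111]: 00001010  (ones: 2)
Count of 1-rows = 0+0+0+0+2+2+2+2 = 8

8


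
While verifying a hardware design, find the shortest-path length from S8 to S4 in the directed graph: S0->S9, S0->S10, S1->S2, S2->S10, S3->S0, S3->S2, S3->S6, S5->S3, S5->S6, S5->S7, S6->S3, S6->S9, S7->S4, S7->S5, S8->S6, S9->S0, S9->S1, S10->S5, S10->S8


BFS layer-by-layer from S8:
  dist 0: {S8}
  dist 1: {S6}
  dist 2: {S3, S9}
  dist 3: {S0, S1, S2}
  dist 4: {S10}
  dist 5: {S5}
  dist 6: {S7}
  dist 7: {S4}
  -> S4 reached at distance 7
Shortest path length = 7

7


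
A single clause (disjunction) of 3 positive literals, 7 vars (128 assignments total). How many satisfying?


Step 1: Total=2^7=128
Step 2: Unsat when all 3 false: 2^4=16
Step 3: Sat=128-16=112

112


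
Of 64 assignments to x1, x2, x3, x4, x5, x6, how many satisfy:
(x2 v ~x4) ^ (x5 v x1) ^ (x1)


CNF with 3 clauses over 6 vars (64 assignments).
An assignment satisfies CNF iff every clause has >=1 true literal.
Check each row (bits = x1,x2,x3,x4,x5,x6; clause T/F shown):
  row 0 [000000]: clauses=TFF -> 0
  row 1 [000001]: clauses=TFF -> 0
  row 2 [000010]: clauses=TTF -> 0
  row 3 [000011]: clauses=TTF -> 0
  row 4 [000100]: clauses=FFF -> 0
  (every remaining row is evaluated the same way; all 64 results are listed next)
Full result column, 8 rows per line (x1,x2,x3 fixed per line; x4,x5,x6 runs 000..111 left to right):
  rows 0-7 [x1,x2,x3=000]: 00000000  (ones: 0)
  rows 8-15 [x1,x2,x3=001]: 00000000  (ones: 0)
  rows 16-23 [x1,x2,x3=010]: 00000000  (ones: 0)
  rows 24-31 [x1,x2,x3=011]: 00000000  (ones: 0)
  rows 32-39 [x1,x2,x3=100]: 11110000  (ones: 4)
  rows 40-47 [x1,x2,x3=101]: 11110000  (ones: 4)
  rows 48-55 [x1,x2,x3=110]: 11111111  (ones: 8)
  rows 56-63 [x1,x2,x3=111]: 11111111  (ones: 8)
Satisfying assignments = 0+0+0+0+4+4+8+8 = 24

24


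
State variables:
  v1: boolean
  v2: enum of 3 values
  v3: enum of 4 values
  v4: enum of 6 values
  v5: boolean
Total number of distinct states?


State space = product of domain sizes of all variables.
Domain sizes:
  v1 (boolean): 2
  v2 (enum of 3 values): 3
  v3 (enum of 4 values): 4
  v4 (enum of 6 values): 6
  v5 (boolean): 2
Product = 2 * 3 * 4 * 6 * 2 = 288

288


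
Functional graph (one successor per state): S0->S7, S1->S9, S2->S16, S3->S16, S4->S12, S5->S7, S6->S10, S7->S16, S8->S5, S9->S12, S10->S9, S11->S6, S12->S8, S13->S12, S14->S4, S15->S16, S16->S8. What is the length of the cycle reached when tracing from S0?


Trace from S0 until a state repeats:
  S0 -> S7 -> S16 -> S8 -> S5 -> S7
S7 first seen at step 1, revisited at step 5.
Cycle length = 5 - 1 = 4

4


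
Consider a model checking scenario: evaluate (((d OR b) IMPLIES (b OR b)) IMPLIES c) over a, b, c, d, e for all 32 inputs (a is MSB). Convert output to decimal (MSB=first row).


Formula: (((d OR b) IMPLIES (b OR b)) IMPLIES c) over a, b, c, d, e (32 rows)
Evaluate each row (bits = a,b,c,d,e, MSB first):
  row 0 [00000]: (((0 OR 0) IMPLIES (0 OR 0)) IMPLIES 0) -> 0
  row 1 [00001]: (((0 OR 0) IMPLIES (0 OR 0)) IMPLIES 0) -> 0
  row 2 [00010]: (((1 OR 0) IMPLIES (0 OR 0)) IMPLIES 0) -> 1
  row 3 [00011]: (((1 OR 0) IMPLIES (0 OR 0)) IMPLIES 0) -> 1
  row 4 [00100]: (((0 OR 0) IMPLIES (0 OR 0)) IMPLIES 1) -> 1
  row 5 [00101]: (((0 OR 0) IMPLIES (0 OR 0)) IMPLIES 1) -> 1
  row 6 [00110]: (((1 OR 0) IMPLIES (0 OR 0)) IMPLIES 1) -> 1
  row 7 [00111]: (((1 OR 0) IMPLIES (0 OR 0)) IMPLIES 1) -> 1
  row 8 [01000]: (((0 OR 1) IMPLIES (1 OR 1)) IMPLIES 0) -> 0
  row 9 [01001]: (((0 OR 1) IMPLIES (1 OR 1)) IMPLIES 0) -> 0
  row 10 [01010]: (((1 OR 1) IMPLIES (1 OR 1)) IMPLIES 0) -> 0
  row 11 [01011]: (((1 OR 1) IMPLIES (1 OR 1)) IMPLIES 0) -> 0
  row 12 [01100]: (((0 OR 1) IMPLIES (1 OR 1)) IMPLIES 1) -> 1
  row 13 [01101]: (((0 OR 1) IMPLIES (1 OR 1)) IMPLIES 1) -> 1
  row 14 [01110]: (((1 OR 1) IMPLIES (1 OR 1)) IMPLIES 1) -> 1
  row 15 [01111]: (((1 OR 1) IMPLIES (1 OR 1)) IMPLIES 1) -> 1
  row 16 [10000]: (((0 OR 0) IMPLIES (0 OR 0)) IMPLIES 0) -> 0
  row 17 [10001]: (((0 OR 0) IMPLIES (0 OR 0)) IMPLIES 0) -> 0
  row 18 [10010]: (((1 OR 0) IMPLIES (0 OR 0)) IMPLIES 0) -> 1
  row 19 [10011]: (((1 OR 0) IMPLIES (0 OR 0)) IMPLIES 0) -> 1
  row 20 [10100]: (((0 OR 0) IMPLIES (0 OR 0)) IMPLIES 1) -> 1
  row 21 [10101]: (((0 OR 0) IMPLIES (0 OR 0)) IMPLIES 1) -> 1
  row 22 [10110]: (((1 OR 0) IMPLIES (0 OR 0)) IMPLIES 1) -> 1
  row 23 [10111]: (((1 OR 0) IMPLIES (0 OR 0)) IMPLIES 1) -> 1
  row 24 [11000]: (((0 OR 1) IMPLIES (1 OR 1)) IMPLIES 0) -> 0
  row 25 [11001]: (((0 OR 1) IMPLIES (1 OR 1)) IMPLIES 0) -> 0
  row 26 [11010]: (((1 OR 1) IMPLIES (1 OR 1)) IMPLIES 0) -> 0
  row 27 [11011]: (((1 OR 1) IMPLIES (1 OR 1)) IMPLIES 0) -> 0
  row 28 [11100]: (((0 OR 1) IMPLIES (1 OR 1)) IMPLIES 1) -> 1
  row 29 [11101]: (((0 OR 1) IMPLIES (1 OR 1)) IMPLIES 1) -> 1
  row 30 [11110]: (((1 OR 1) IMPLIES (1 OR 1)) IMPLIES 1) -> 1
  row 31 [11111]: (((1 OR 1) IMPLIES (1 OR 1)) IMPLIES 1) -> 1
Full result column, 4 rows per line (a,b,c fixed per line; d,e runs 00..11 left to right):
  rows 0-3 [a,b,c=000]: 0011  = hex 3
  rows 4-7 [a,b,c=001]: 1111  = hex F
  rows 8-11 [a,b,c=010]: 0000  = hex 0
  rows 12-15 [a,b,c=011]: 1111  = hex F
  rows 16-19 [a,b,c=100]: 0011  = hex 3
  rows 20-23 [a,b,c=101]: 1111  = hex F
  rows 24-27 [a,b,c=110]: 0000  = hex 0
  rows 28-31 [a,b,c=111]: 1111  = hex F
Output column (row 0 .. row 31) = 00111111000011110011111100001111
Output column grouped in 4s = 0011 1111 0000 1111 0011 1111 0000 1111 = 0x3F0F3F0F
Convert to decimal digit by digit (value = value*16 + digit):
  3 -> 3
  3*16 + 15 (F) = 63
  63*16 + 0 = 1008
  1008*16 + 15 (F) = 16143
  16143*16 + 3 = 258291
  258291*16 + 15 (F) = 4132671
  4132671*16 + 0 = 66122736
  66122736*16 + 15 (F) = 1057963791
Decimal = 1057963791

1057963791


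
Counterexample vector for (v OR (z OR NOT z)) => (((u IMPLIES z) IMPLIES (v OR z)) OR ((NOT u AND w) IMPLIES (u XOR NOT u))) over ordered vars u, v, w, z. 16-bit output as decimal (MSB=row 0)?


F1 = (v OR (z OR NOT z))
F2 = (((u IMPLIES z) IMPLIES (v OR z)) OR ((NOT u AND w) IMPLIES (u XOR NOT u)))
Counterexample to F1=>F2 is where F1=1 and F2=0.
Evaluate each row (bits = u,v,w,z, MSB first):
  row 0 [0000]: F1=1 F2=1 -> F1&~F2 -> 0
  row 1 [0001]: F1=1 F2=1 -> F1&~F2 -> 0
  row 2 [0010]: F1=1 F2=1 -> F1&~F2 -> 0
  row 3 [0011]: F1=1 F2=1 -> F1&~F2 -> 0
  row 4 [0100]: F1=1 F2=1 -> F1&~F2 -> 0
  row 5 [0101]: F1=1 F2=1 -> F1&~F2 -> 0
  row 6 [0110]: F1=1 F2=1 -> F1&~F2 -> 0
  row 7 [0111]: F1=1 F2=1 -> F1&~F2 -> 0
  row 8 [1000]: F1=1 F2=1 -> F1&~F2 -> 0
  row 9 [1001]: F1=1 F2=1 -> F1&~F2 -> 0
  row 10 [1010]: F1=1 F2=1 -> F1&~F2 -> 0
  row 11 [1011]: F1=1 F2=1 -> F1&~F2 -> 0
  row 12 [1100]: F1=1 F2=1 -> F1&~F2 -> 0
  row 13 [1101]: F1=1 F2=1 -> F1&~F2 -> 0
  row 14 [1110]: F1=1 F2=1 -> F1&~F2 -> 0
  row 15 [1111]: F1=1 F2=1 -> F1&~F2 -> 0
Full result column, 4 rows per line (u,v fixed per line; w,z runs 00..11 left to right):
  rows 0-3 [u,v=00]: 0000  = hex 0
  rows 4-7 [u,v=01]: 0000  = hex 0
  rows 8-11 [u,v=10]: 0000  = hex 0
  rows 12-15 [u,v=11]: 0000  = hex 0
Counterexample vector (row 0 .. row 15) = 0000000000000000
Output column grouped in 4s = 0000 0000 0000 0000 = 0x0000
Convert to decimal digit by digit (value = value*16 + digit):
  0 -> 0
  0*16 + 0 = 0
  0*16 + 0 = 0
  0*16 + 0 = 0
Decimal = 0

0


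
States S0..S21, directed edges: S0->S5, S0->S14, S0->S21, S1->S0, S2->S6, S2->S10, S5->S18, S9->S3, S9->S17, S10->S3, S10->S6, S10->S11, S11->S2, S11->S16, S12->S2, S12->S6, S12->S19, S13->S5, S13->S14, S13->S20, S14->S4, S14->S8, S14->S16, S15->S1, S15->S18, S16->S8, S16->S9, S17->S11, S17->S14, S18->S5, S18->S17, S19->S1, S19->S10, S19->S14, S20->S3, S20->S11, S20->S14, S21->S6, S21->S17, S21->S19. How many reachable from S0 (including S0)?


BFS from S0:
  layer 0: {S0}
  layer 1: {S5, S14, S21}
  layer 2: {S4, S6, S8, S16, S17, S18, S19}
  layer 3: {S1, S9, S10, S11}
  layer 4: {S2, S3}
Reachable set: {S0, S1, S2, S3, S4, S5, S6, S8, S9, S10, S11, S14, S16, S17, S18, S19, S21}
Count = 17

17


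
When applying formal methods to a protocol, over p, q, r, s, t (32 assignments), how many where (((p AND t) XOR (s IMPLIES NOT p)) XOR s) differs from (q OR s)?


F1 = (((p AND t) XOR (s IMPLIES NOT p)) XOR s)
F2 = (q OR s)
Evaluate both on each of 32 rows (bits = p,q,r,s,t):
  row 0 [00000]: F1=1 F2=0 (differ) -> 1
  row 1 [00001]: F1=1 F2=0 (differ) -> 1
  row 2 [00010]: F1=0 F2=1 (differ) -> 1
  row 3 [00011]: F1=0 F2=1 (differ) -> 1
  row 4 [00100]: F1=1 F2=0 (differ) -> 1
  row 5 [00101]: F1=1 F2=0 (differ) -> 1
  row 6 [00110]: F1=0 F2=1 (differ) -> 1
  row 7 [00111]: F1=0 F2=1 (differ) -> 1
  row 8 [01000]: F1=1 F2=1 -> 0
  row 9 [01001]: F1=1 F2=1 -> 0
  row 10 [01010]: F1=0 F2=1 (differ) -> 1
  row 11 [01011]: F1=0 F2=1 (differ) -> 1
  row 12 [01100]: F1=1 F2=1 -> 0
  row 13 [01101]: F1=1 F2=1 -> 0
  row 14 [01110]: F1=0 F2=1 (differ) -> 1
  row 15 [01111]: F1=0 F2=1 (differ) -> 1
  row 16 [10000]: F1=1 F2=0 (differ) -> 1
  row 17 [10001]: F1=0 F2=0 -> 0
  row 18 [10010]: F1=1 F2=1 -> 0
  row 19 [10011]: F1=0 F2=1 (differ) -> 1
  row 20 [10100]: F1=1 F2=0 (differ) -> 1
  row 21 [10101]: F1=0 F2=0 -> 0
  row 22 [10110]: F1=1 F2=1 -> 0
  row 23 [10111]: F1=0 F2=1 (differ) -> 1
  row 24 [11000]: F1=1 F2=1 -> 0
  row 25 [11001]: F1=0 F2=1 (differ) -> 1
  row 26 [11010]: F1=1 F2=1 -> 0
  row 27 [11011]: F1=0 F2=1 (differ) -> 1
  row 28 [11100]: F1=1 F2=1 -> 0
  row 29 [11101]: F1=0 F2=1 (differ) -> 1
  row 30 [11110]: F1=1 F2=1 -> 0
  row 31 [11111]: F1=0 F2=1 (differ) -> 1
Full result column, 8 rows per line (p,q fixed per line; r,s,t runs 000..111 left to right):
  rows 0-7 [p,q=00]: 11111111  (ones: 8)
  rows 8-15 [p,q=01]: 00110011  (ones: 4)
  rows 16-23 [p,q=10]: 10011001  (ones: 4)
  rows 24-31 [p,q=11]: 01010101  (ones: 4)
Disagreements = 8+4+4+4 = 20

20


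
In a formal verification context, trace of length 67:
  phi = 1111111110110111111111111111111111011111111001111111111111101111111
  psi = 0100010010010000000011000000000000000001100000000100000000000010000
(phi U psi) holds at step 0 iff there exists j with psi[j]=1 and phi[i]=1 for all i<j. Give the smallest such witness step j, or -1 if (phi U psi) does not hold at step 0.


(phi U psi) at 0: need smallest j with psi[j]=1 and phi[i]=1 for all i in [0,j).
Scan from step 0:
  step 0: phi=1, psi=0 -> continue
  step 1: psi=1 and phi held for [0,1) -> witness found
Witness step = 1

1


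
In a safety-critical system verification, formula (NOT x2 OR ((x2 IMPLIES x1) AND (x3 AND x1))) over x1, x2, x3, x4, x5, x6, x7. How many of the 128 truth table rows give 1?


Formula: (NOT x2 OR ((x2 IMPLIES x1) AND (x3 AND x1))) over 7 vars (128 rows)
Evaluate each row (x1, x2, x3, x4, x5, x6, x7 as bits, MSB first):
  row 0 [0000000]: (NOT 0 OR ((0 IMPLIES 0) AND (0 AND 0))) -> 1
  row 1 [0000001]: (NOT 0 OR ((0 IMPLIES 0) AND (0 AND 0))) -> 1
  row 2 [0000010]: (NOT 0 OR ((0 IMPLIES 0) AND (0 AND 0))) -> 1
  row 3 [0000011]: (NOT 0 OR ((0 IMPLIES 0) AND (0 AND 0))) -> 1
  row 4 [0000100]: (NOT 0 OR ((0 IMPLIES 0) AND (0 AND 0))) -> 1
  (every remaining row is evaluated the same way; all 128 results are listed next)
Full result column, 8 rows per line (x1,x2,x3,x4 fixed per line; x5,x6,x7 runs 000..111 left to right):
  rows 0-7 [x1,x2,x3,x4=0000]: 11111111  (ones: 8)
  rows 8-15 [x1,x2,x3,x4=0001]: 11111111  (ones: 8)
  rows 16-23 [x1,x2,x3,x4=0010]: 11111111  (ones: 8)
  rows 24-31 [x1,x2,x3,x4=0011]: 11111111  (ones: 8)
  rows 32-39 [x1,x2,x3,x4=0100]: 00000000  (ones: 0)
  rows 40-47 [x1,x2,x3,x4=0101]: 00000000  (ones: 0)
  rows 48-55 [x1,x2,x3,x4=0110]: 00000000  (ones: 0)
  rows 56-63 [x1,x2,x3,x4=0111]: 00000000  (ones: 0)
  rows 64-71 [x1,x2,x3,x4=1000]: 11111111  (ones: 8)
  rows 72-79 [x1,x2,x3,x4=1001]: 11111111  (ones: 8)
  rows 80-87 [x1,x2,x3,x4=1010]: 11111111  (ones: 8)
  rows 88-95 [x1,x2,x3,x4=1011]: 11111111  (ones: 8)
  rows 96-103 [x1,x2,x3,x4=1100]: 00000000  (ones: 0)
  rows 104-111 [x1,x2,x3,x4=1101]: 00000000  (ones: 0)
  rows 112-119 [x1,x2,x3,x4=1110]: 11111111  (ones: 8)
  rows 120-127 [x1,x2,x3,x4=1111]: 11111111  (ones: 8)
Count of 1-rows = 8+8+8+8+0+0+0+0+8+8+8+8+0+0+8+8 = 80

80


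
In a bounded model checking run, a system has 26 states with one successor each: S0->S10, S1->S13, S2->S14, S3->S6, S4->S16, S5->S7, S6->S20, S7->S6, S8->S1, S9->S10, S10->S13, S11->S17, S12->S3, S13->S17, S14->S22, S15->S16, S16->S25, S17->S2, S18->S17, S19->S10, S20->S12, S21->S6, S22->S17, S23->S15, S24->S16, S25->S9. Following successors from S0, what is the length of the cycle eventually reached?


Trace from S0 until a state repeats:
  S0 -> S10 -> S13 -> S17 -> S2 -> S14 -> S22 -> S17
S17 first seen at step 3, revisited at step 7.
Cycle length = 7 - 3 = 4

4


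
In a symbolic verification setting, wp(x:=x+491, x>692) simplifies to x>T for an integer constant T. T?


Formula: wp(x:=E, P) = P[E/x] (substitute E for x in postcondition)
Step 1: Postcondition: x>692
Step 2: Substitute x+491 for x: x+491>692
Step 3: Solve for x: x > 692-491 = 201

201


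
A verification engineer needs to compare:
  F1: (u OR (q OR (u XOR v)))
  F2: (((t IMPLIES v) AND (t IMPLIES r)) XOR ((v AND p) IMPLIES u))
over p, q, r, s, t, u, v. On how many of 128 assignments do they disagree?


F1 = (u OR (q OR (u XOR v)))
F2 = (((t IMPLIES v) AND (t IMPLIES r)) XOR ((v AND p) IMPLIES u))
Evaluate both on each of 128 rows (bits = p,q,r,s,t,u,v):
  row 0 [0000000]: F1=0 F2=0 -> 0
  row 1 [0000001]: F1=1 F2=0 (differ) -> 1
  row 2 [0000010]: F1=1 F2=0 (differ) -> 1
  row 3 [0000011]: F1=1 F2=0 (differ) -> 1
  row 4 [0000100]: F1=0 F2=1 (differ) -> 1
  (every remaining row is evaluated the same way; all 128 results are listed next)
Full result column, 8 rows per line (p,q,r,s fixed per line; t,u,v runs 000..111 left to right):
  rows 0-7 [p,q,r,s=0000]: 01111000  (ones: 4)
  rows 8-15 [p,q,r,s=0001]: 01111000  (ones: 4)
  rows 16-23 [p,q,r,s=0010]: 01111101  (ones: 6)
  rows 24-31 [p,q,r,s=0011]: 01111101  (ones: 6)
  rows 32-39 [p,q,r,s=0100]: 11110000  (ones: 4)
  rows 40-47 [p,q,r,s=0101]: 11110000  (ones: 4)
  rows 48-55 [p,q,r,s=0110]: 11110101  (ones: 6)
  rows 56-63 [p,q,r,s=0111]: 11110101  (ones: 6)
  rows 64-71 [p,q,r,s=1000]: 00111100  (ones: 4)
  rows 72-79 [p,q,r,s=1001]: 00111100  (ones: 4)
  rows 80-87 [p,q,r,s=1010]: 00111001  (ones: 4)
  rows 88-95 [p,q,r,s=1011]: 00111001  (ones: 4)
  rows 96-103 [p,q,r,s=1100]: 10110100  (ones: 4)
  rows 104-111 [p,q,r,s=1101]: 10110100  (ones: 4)
  rows 112-119 [p,q,r,s=1110]: 10110001  (ones: 4)
  rows 120-127 [p,q,r,s=1111]: 10110001  (ones: 4)
Disagreements = 4+4+6+6+4+4+6+6+4+4+4+4+4+4+4+4 = 72

72


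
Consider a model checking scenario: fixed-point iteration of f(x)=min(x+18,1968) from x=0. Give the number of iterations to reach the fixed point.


Step 1: x=0, cap=1968, increment=18
Step 2: x grows by 18 each step until capped at 1968; fixed point is x=1968
Step 3: iterations = ceil(1968/18) = 110

110


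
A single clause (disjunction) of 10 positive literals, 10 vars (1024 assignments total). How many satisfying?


Step 1: Total=2^10=1024
Step 2: Unsat when all 10 false: 2^0=1
Step 3: Sat=1024-1=1023

1023


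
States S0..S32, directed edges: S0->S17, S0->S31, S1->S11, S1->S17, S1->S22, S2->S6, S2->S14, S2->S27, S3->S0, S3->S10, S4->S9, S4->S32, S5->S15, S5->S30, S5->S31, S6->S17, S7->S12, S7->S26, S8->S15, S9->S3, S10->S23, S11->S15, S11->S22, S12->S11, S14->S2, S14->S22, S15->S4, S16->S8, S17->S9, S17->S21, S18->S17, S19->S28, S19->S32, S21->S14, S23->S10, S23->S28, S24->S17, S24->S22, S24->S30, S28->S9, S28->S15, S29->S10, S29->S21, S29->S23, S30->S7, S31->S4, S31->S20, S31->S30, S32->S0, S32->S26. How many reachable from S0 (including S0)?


BFS from S0:
  layer 0: {S0}
  layer 1: {S17, S31}
  layer 2: {S4, S9, S20, S21, S30}
  layer 3: {S3, S7, S14, S32}
  layer 4: {S2, S10, S12, S22, S26}
  layer 5: {S6, S11, S23, S27}
  layer 6: {S15, S28}
Reachable set: {S0, S2, S3, S4, S6, S7, S9, S10, S11, S12, S14, S15, S17, S20, S21, S22, S23, S26, S27, S28, S30, S31, S32}
Count = 23

23


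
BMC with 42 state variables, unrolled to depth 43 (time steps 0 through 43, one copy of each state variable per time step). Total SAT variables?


BMC unrolls to depth k, creating one copy of each state var for steps 0..k.
Step count = 43 + 1 = 44 (steps 0 through 43)
Vars per step = 42
Total = 42 * 44 = 1848

1848


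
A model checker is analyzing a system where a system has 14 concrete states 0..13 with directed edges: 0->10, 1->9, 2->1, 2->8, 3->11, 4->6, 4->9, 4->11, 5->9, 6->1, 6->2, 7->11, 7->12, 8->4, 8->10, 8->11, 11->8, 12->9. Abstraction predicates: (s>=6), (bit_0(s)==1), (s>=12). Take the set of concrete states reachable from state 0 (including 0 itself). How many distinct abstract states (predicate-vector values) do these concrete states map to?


BFS from 0:
Concrete reachable: {0, 10}
Abstract via predicates (s>=6), (bit_0(s)==1), (s>=12):
  (0,0,0) <- {0}
  (1,0,0) <- {10}
Distinct abstract states = 2

2


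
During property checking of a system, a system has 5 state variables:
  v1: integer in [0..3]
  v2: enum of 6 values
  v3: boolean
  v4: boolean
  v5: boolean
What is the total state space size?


State space = product of domain sizes of all variables.
Domain sizes:
  v1 (integer in [0..3]): 4
  v2 (enum of 6 values): 6
  v3 (boolean): 2
  v4 (boolean): 2
  v5 (boolean): 2
Product = 4 * 6 * 2 * 2 * 2 = 192

192


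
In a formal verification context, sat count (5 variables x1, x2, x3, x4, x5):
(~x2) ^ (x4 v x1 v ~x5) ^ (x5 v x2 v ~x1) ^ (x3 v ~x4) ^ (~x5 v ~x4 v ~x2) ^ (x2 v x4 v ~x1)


CNF with 6 clauses over 5 vars (32 assignments).
An assignment satisfies CNF iff every clause has >=1 true literal.
Check each row (bits = x1,x2,x3,x4,x5; clause T/F shown):
  row 0 [00000]: clauses=TTTTTT -> 1
  row 1 [00001]: clauses=TFTTTT -> 0
  row 2 [00010]: clauses=TTTFTT -> 0
  row 3 [00011]: clauses=TTTFTT -> 0
  row 4 [00100]: clauses=TTTTTT -> 1
  row 5 [00101]: clauses=TFTTTT -> 0
  row 6 [00110]: clauses=TTTTTT -> 1
  row 7 [00111]: clauses=TTTTTT -> 1
  row 8 [01000]: clauses=FTTTTT -> 0
  row 9 [01001]: clauses=FFTTTT -> 0
  row 10 [01010]: clauses=FTTFTT -> 0
  row 11 [01011]: clauses=FTTFFT -> 0
  row 12 [01100]: clauses=FTTTTT -> 0
  row 13 [01101]: clauses=FFTTTT -> 0
  row 14 [01110]: clauses=FTTTTT -> 0
  row 15 [01111]: clauses=FTTTFT -> 0
  row 16 [10000]: clauses=TTFTTF -> 0
  row 17 [10001]: clauses=TTTTTF -> 0
  row 18 [10010]: clauses=TTFFTT -> 0
  row 19 [10011]: clauses=TTTFTT -> 0
  row 20 [10100]: clauses=TTFTTF -> 0
  row 21 [10101]: clauses=TTTTTF -> 0
  row 22 [10110]: clauses=TTFTTT -> 0
  row 23 [10111]: clauses=TTTTTT -> 1
  row 24 [11000]: clauses=FTTTTT -> 0
  row 25 [11001]: clauses=FTTTTT -> 0
  row 26 [11010]: clauses=FTTFTT -> 0
  row 27 [11011]: clauses=FTTFFT -> 0
  row 28 [11100]: clauses=FTTTTT -> 0
  row 29 [11101]: clauses=FTTTTT -> 0
  row 30 [11110]: clauses=FTTTTT -> 0
  row 31 [11111]: clauses=FTTTFT -> 0
Full result column, 8 rows per line (x1,x2 fixed per line; x3,x4,x5 runs 000..111 left to right):
  rows 0-7 [x1,x2=00]: 10001011  (ones: 4)
  rows 8-15 [x1,x2=01]: 00000000  (ones: 0)
  rows 16-23 [x1,x2=10]: 00000001  (ones: 1)
  rows 24-31 [x1,x2=11]: 00000000  (ones: 0)
Satisfying assignments = 4+0+1+0 = 5

5


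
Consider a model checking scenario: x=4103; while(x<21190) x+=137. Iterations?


Step 1: x goes from 4103 toward 21190 by 137; the body runs while x<21190, so iterations = ceil((bound-start)/step)
Step 2: Distance=17087
Step 3: ceil(17087/137)=125

125


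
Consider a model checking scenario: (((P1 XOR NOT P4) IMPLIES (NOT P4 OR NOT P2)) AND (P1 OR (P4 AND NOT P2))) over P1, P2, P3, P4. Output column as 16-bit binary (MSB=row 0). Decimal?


Formula: (((P1 XOR NOT P4) IMPLIES (NOT P4 OR NOT P2)) AND (P1 OR (P4 AND NOT P2))) over P1, P2, P3, P4 (16 rows)
Evaluate each row (bits = P1,P2,P3,P4, MSB first):
  row 0 [0000]: (((0 XOR NOT 0) IMPLIES (NOT 0 OR NOT 0)) AND (0 OR (0 AND NOT 0))) -> 0
  row 1 [0001]: (((0 XOR NOT 1) IMPLIES (NOT 1 OR NOT 0)) AND (0 OR (1 AND NOT 0))) -> 1
  row 2 [0010]: (((0 XOR NOT 0) IMPLIES (NOT 0 OR NOT 0)) AND (0 OR (0 AND NOT 0))) -> 0
  row 3 [0011]: (((0 XOR NOT 1) IMPLIES (NOT 1 OR NOT 0)) AND (0 OR (1 AND NOT 0))) -> 1
  row 4 [0100]: (((0 XOR NOT 0) IMPLIES (NOT 0 OR NOT 1)) AND (0 OR (0 AND NOT 1))) -> 0
  row 5 [0101]: (((0 XOR NOT 1) IMPLIES (NOT 1 OR NOT 1)) AND (0 OR (1 AND NOT 1))) -> 0
  row 6 [0110]: (((0 XOR NOT 0) IMPLIES (NOT 0 OR NOT 1)) AND (0 OR (0 AND NOT 1))) -> 0
  row 7 [0111]: (((0 XOR NOT 1) IMPLIES (NOT 1 OR NOT 1)) AND (0 OR (1 AND NOT 1))) -> 0
  row 8 [1000]: (((1 XOR NOT 0) IMPLIES (NOT 0 OR NOT 0)) AND (1 OR (0 AND NOT 0))) -> 1
  row 9 [1001]: (((1 XOR NOT 1) IMPLIES (NOT 1 OR NOT 0)) AND (1 OR (1 AND NOT 0))) -> 1
  row 10 [1010]: (((1 XOR NOT 0) IMPLIES (NOT 0 OR NOT 0)) AND (1 OR (0 AND NOT 0))) -> 1
  row 11 [1011]: (((1 XOR NOT 1) IMPLIES (NOT 1 OR NOT 0)) AND (1 OR (1 AND NOT 0))) -> 1
  row 12 [1100]: (((1 XOR NOT 0) IMPLIES (NOT 0 OR NOT 1)) AND (1 OR (0 AND NOT 1))) -> 1
  row 13 [1101]: (((1 XOR NOT 1) IMPLIES (NOT 1 OR NOT 1)) AND (1 OR (1 AND NOT 1))) -> 0
  row 14 [1110]: (((1 XOR NOT 0) IMPLIES (NOT 0 OR NOT 1)) AND (1 OR (0 AND NOT 1))) -> 1
  row 15 [1111]: (((1 XOR NOT 1) IMPLIES (NOT 1 OR NOT 1)) AND (1 OR (1 AND NOT 1))) -> 0
Full result column, 4 rows per line (P1,P2 fixed per line; P3,P4 runs 00..11 left to right):
  rows 0-3 [P1,P2=00]: 0101  = hex 5
  rows 4-7 [P1,P2=01]: 0000  = hex 0
  rows 8-11 [P1,P2=10]: 1111  = hex F
  rows 12-15 [P1,P2=11]: 1010  = hex A
Output column (row 0 .. row 15) = 0101000011111010
Output column grouped in 4s = 0101 0000 1111 1010 = 0x50FA
Convert to decimal digit by digit (value = value*16 + digit):
  5 -> 5
  5*16 + 0 = 80
  80*16 + 15 (F) = 1295
  1295*16 + 10 (A) = 20730
Decimal = 20730

20730


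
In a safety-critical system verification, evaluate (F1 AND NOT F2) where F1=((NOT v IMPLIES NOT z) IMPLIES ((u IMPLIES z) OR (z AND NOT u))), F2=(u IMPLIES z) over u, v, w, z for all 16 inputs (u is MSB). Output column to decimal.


F1 = ((NOT v IMPLIES NOT z) IMPLIES ((u IMPLIES z) OR (z AND NOT u)))
F2 = (u IMPLIES z)
Counterexample to F1=>F2 is where F1=1 and F2=0.
Evaluate each row (bits = u,v,w,z, MSB first):
  row 0 [0000]: F1=1 F2=1 -> F1&~F2 -> 0
  row 1 [0001]: F1=1 F2=1 -> F1&~F2 -> 0
  row 2 [0010]: F1=1 F2=1 -> F1&~F2 -> 0
  row 3 [0011]: F1=1 F2=1 -> F1&~F2 -> 0
  row 4 [0100]: F1=1 F2=1 -> F1&~F2 -> 0
  row 5 [0101]: F1=1 F2=1 -> F1&~F2 -> 0
  row 6 [0110]: F1=1 F2=1 -> F1&~F2 -> 0
  row 7 [0111]: F1=1 F2=1 -> F1&~F2 -> 0
  row 8 [1000]: F1=0 F2=0 -> F1&~F2 -> 0
  row 9 [1001]: F1=1 F2=1 -> F1&~F2 -> 0
  row 10 [1010]: F1=0 F2=0 -> F1&~F2 -> 0
  row 11 [1011]: F1=1 F2=1 -> F1&~F2 -> 0
  row 12 [1100]: F1=0 F2=0 -> F1&~F2 -> 0
  row 13 [1101]: F1=1 F2=1 -> F1&~F2 -> 0
  row 14 [1110]: F1=0 F2=0 -> F1&~F2 -> 0
  row 15 [1111]: F1=1 F2=1 -> F1&~F2 -> 0
Full result column, 4 rows per line (u,v fixed per line; w,z runs 00..11 left to right):
  rows 0-3 [u,v=00]: 0000  = hex 0
  rows 4-7 [u,v=01]: 0000  = hex 0
  rows 8-11 [u,v=10]: 0000  = hex 0
  rows 12-15 [u,v=11]: 0000  = hex 0
Counterexample vector (row 0 .. row 15) = 0000000000000000
Output column grouped in 4s = 0000 0000 0000 0000 = 0x0000
Convert to decimal digit by digit (value = value*16 + digit):
  0 -> 0
  0*16 + 0 = 0
  0*16 + 0 = 0
  0*16 + 0 = 0
Decimal = 0

0


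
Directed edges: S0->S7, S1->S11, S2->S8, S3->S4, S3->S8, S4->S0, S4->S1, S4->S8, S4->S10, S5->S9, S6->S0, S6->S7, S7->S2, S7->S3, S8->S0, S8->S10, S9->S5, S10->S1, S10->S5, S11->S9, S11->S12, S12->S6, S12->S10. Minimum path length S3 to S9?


BFS layer-by-layer from S3:
  dist 0: {S3}
  dist 1: {S4, S8}
  dist 2: {S0, S1, S10}
  dist 3: {S5, S7, S11}
  dist 4: {S2, S9, S12}
  -> S9 reached at distance 4
Shortest path length = 4

4


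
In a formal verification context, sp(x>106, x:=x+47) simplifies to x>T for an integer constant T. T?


Formula: sp(P, x:=E) = exists old_x. (x = E[old_x/x]) AND P[old_x/x] (old_x is the value of x before the assignment; eliminate old_x by solving x = E[old_x/x] for old_x)
Step 1: Precondition P: x>106, i.e. old_x > 106
Step 2: Assignment gives x = old_x + 47, so old_x = x - 47
Step 3: Substitute into P: x - 47 > 106
Step 4: Simplify: x > 106+47 = 153

153


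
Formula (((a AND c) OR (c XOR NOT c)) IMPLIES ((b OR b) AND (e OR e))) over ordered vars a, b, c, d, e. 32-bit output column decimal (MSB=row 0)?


Formula: (((a AND c) OR (c XOR NOT c)) IMPLIES ((b OR b) AND (e OR e))) over a, b, c, d, e (32 rows)
Evaluate each row (bits = a,b,c,d,e, MSB first):
  row 0 [00000]: (((0 AND 0) OR (0 XOR NOT 0)) IMPLIES ((0 OR 0) AND (0 OR 0))) -> 0
  row 1 [00001]: (((0 AND 0) OR (0 XOR NOT 0)) IMPLIES ((0 OR 0) AND (1 OR 1))) -> 0
  row 2 [00010]: (((0 AND 0) OR (0 XOR NOT 0)) IMPLIES ((0 OR 0) AND (0 OR 0))) -> 0
  row 3 [00011]: (((0 AND 0) OR (0 XOR NOT 0)) IMPLIES ((0 OR 0) AND (1 OR 1))) -> 0
  row 4 [00100]: (((0 AND 1) OR (1 XOR NOT 1)) IMPLIES ((0 OR 0) AND (0 OR 0))) -> 0
  row 5 [00101]: (((0 AND 1) OR (1 XOR NOT 1)) IMPLIES ((0 OR 0) AND (1 OR 1))) -> 0
  row 6 [00110]: (((0 AND 1) OR (1 XOR NOT 1)) IMPLIES ((0 OR 0) AND (0 OR 0))) -> 0
  row 7 [00111]: (((0 AND 1) OR (1 XOR NOT 1)) IMPLIES ((0 OR 0) AND (1 OR 1))) -> 0
  row 8 [01000]: (((0 AND 0) OR (0 XOR NOT 0)) IMPLIES ((1 OR 1) AND (0 OR 0))) -> 0
  row 9 [01001]: (((0 AND 0) OR (0 XOR NOT 0)) IMPLIES ((1 OR 1) AND (1 OR 1))) -> 1
  row 10 [01010]: (((0 AND 0) OR (0 XOR NOT 0)) IMPLIES ((1 OR 1) AND (0 OR 0))) -> 0
  row 11 [01011]: (((0 AND 0) OR (0 XOR NOT 0)) IMPLIES ((1 OR 1) AND (1 OR 1))) -> 1
  row 12 [01100]: (((0 AND 1) OR (1 XOR NOT 1)) IMPLIES ((1 OR 1) AND (0 OR 0))) -> 0
  row 13 [01101]: (((0 AND 1) OR (1 XOR NOT 1)) IMPLIES ((1 OR 1) AND (1 OR 1))) -> 1
  row 14 [01110]: (((0 AND 1) OR (1 XOR NOT 1)) IMPLIES ((1 OR 1) AND (0 OR 0))) -> 0
  row 15 [01111]: (((0 AND 1) OR (1 XOR NOT 1)) IMPLIES ((1 OR 1) AND (1 OR 1))) -> 1
  row 16 [10000]: (((1 AND 0) OR (0 XOR NOT 0)) IMPLIES ((0 OR 0) AND (0 OR 0))) -> 0
  row 17 [10001]: (((1 AND 0) OR (0 XOR NOT 0)) IMPLIES ((0 OR 0) AND (1 OR 1))) -> 0
  row 18 [10010]: (((1 AND 0) OR (0 XOR NOT 0)) IMPLIES ((0 OR 0) AND (0 OR 0))) -> 0
  row 19 [10011]: (((1 AND 0) OR (0 XOR NOT 0)) IMPLIES ((0 OR 0) AND (1 OR 1))) -> 0
  row 20 [10100]: (((1 AND 1) OR (1 XOR NOT 1)) IMPLIES ((0 OR 0) AND (0 OR 0))) -> 0
  row 21 [10101]: (((1 AND 1) OR (1 XOR NOT 1)) IMPLIES ((0 OR 0) AND (1 OR 1))) -> 0
  row 22 [10110]: (((1 AND 1) OR (1 XOR NOT 1)) IMPLIES ((0 OR 0) AND (0 OR 0))) -> 0
  row 23 [10111]: (((1 AND 1) OR (1 XOR NOT 1)) IMPLIES ((0 OR 0) AND (1 OR 1))) -> 0
  row 24 [11000]: (((1 AND 0) OR (0 XOR NOT 0)) IMPLIES ((1 OR 1) AND (0 OR 0))) -> 0
  row 25 [11001]: (((1 AND 0) OR (0 XOR NOT 0)) IMPLIES ((1 OR 1) AND (1 OR 1))) -> 1
  row 26 [11010]: (((1 AND 0) OR (0 XOR NOT 0)) IMPLIES ((1 OR 1) AND (0 OR 0))) -> 0
  row 27 [11011]: (((1 AND 0) OR (0 XOR NOT 0)) IMPLIES ((1 OR 1) AND (1 OR 1))) -> 1
  row 28 [11100]: (((1 AND 1) OR (1 XOR NOT 1)) IMPLIES ((1 OR 1) AND (0 OR 0))) -> 0
  row 29 [11101]: (((1 AND 1) OR (1 XOR NOT 1)) IMPLIES ((1 OR 1) AND (1 OR 1))) -> 1
  row 30 [11110]: (((1 AND 1) OR (1 XOR NOT 1)) IMPLIES ((1 OR 1) AND (0 OR 0))) -> 0
  row 31 [11111]: (((1 AND 1) OR (1 XOR NOT 1)) IMPLIES ((1 OR 1) AND (1 OR 1))) -> 1
Full result column, 4 rows per line (a,b,c fixed per line; d,e runs 00..11 left to right):
  rows 0-3 [a,b,c=000]: 0000  = hex 0
  rows 4-7 [a,b,c=001]: 0000  = hex 0
  rows 8-11 [a,b,c=010]: 0101  = hex 5
  rows 12-15 [a,b,c=011]: 0101  = hex 5
  rows 16-19 [a,b,c=100]: 0000  = hex 0
  rows 20-23 [a,b,c=101]: 0000  = hex 0
  rows 24-27 [a,b,c=110]: 0101  = hex 5
  rows 28-31 [a,b,c=111]: 0101  = hex 5
Output column (row 0 .. row 31) = 00000000010101010000000001010101
Output column grouped in 4s = 0000 0000 0101 0101 0000 0000 0101 0101 = 0x00550055
Convert to decimal digit by digit (value = value*16 + digit):
  0 -> 0
  0*16 + 0 = 0
  0*16 + 5 = 5
  5*16 + 5 = 85
  85*16 + 0 = 1360
  1360*16 + 0 = 21760
  21760*16 + 5 = 348165
  348165*16 + 5 = 5570645
Decimal = 5570645

5570645


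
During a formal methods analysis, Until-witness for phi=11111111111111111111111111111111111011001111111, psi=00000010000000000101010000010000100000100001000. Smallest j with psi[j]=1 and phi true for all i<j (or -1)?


(phi U psi) at 0: need smallest j with psi[j]=1 and phi[i]=1 for all i in [0,j).
Scan from step 0:
  step 0: phi=1, psi=0 -> continue
  step 1: phi=1, psi=0 -> continue
  step 2: phi=1, psi=0 -> continue
  step 3: phi=1, psi=0 -> continue
  step 6: psi=1 and phi held for [0,6) -> witness found
Witness step = 6

6


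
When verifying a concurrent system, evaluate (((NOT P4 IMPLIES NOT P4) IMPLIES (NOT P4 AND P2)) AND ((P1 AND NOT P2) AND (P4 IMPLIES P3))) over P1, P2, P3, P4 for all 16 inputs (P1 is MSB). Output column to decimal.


Formula: (((NOT P4 IMPLIES NOT P4) IMPLIES (NOT P4 AND P2)) AND ((P1 AND NOT P2) AND (P4 IMPLIES P3))) over P1, P2, P3, P4 (16 rows)
Evaluate each row (bits = P1,P2,P3,P4, MSB first):
  row 0 [0000]: (((NOT 0 IMPLIES NOT 0) IMPLIES (NOT 0 AND 0)) AND ((0 AND NOT 0) AND (0 IMPLIES 0))) -> 0
  row 1 [0001]: (((NOT 1 IMPLIES NOT 1) IMPLIES (NOT 1 AND 0)) AND ((0 AND NOT 0) AND (1 IMPLIES 0))) -> 0
  row 2 [0010]: (((NOT 0 IMPLIES NOT 0) IMPLIES (NOT 0 AND 0)) AND ((0 AND NOT 0) AND (0 IMPLIES 1))) -> 0
  row 3 [0011]: (((NOT 1 IMPLIES NOT 1) IMPLIES (NOT 1 AND 0)) AND ((0 AND NOT 0) AND (1 IMPLIES 1))) -> 0
  row 4 [0100]: (((NOT 0 IMPLIES NOT 0) IMPLIES (NOT 0 AND 1)) AND ((0 AND NOT 1) AND (0 IMPLIES 0))) -> 0
  row 5 [0101]: (((NOT 1 IMPLIES NOT 1) IMPLIES (NOT 1 AND 1)) AND ((0 AND NOT 1) AND (1 IMPLIES 0))) -> 0
  row 6 [0110]: (((NOT 0 IMPLIES NOT 0) IMPLIES (NOT 0 AND 1)) AND ((0 AND NOT 1) AND (0 IMPLIES 1))) -> 0
  row 7 [0111]: (((NOT 1 IMPLIES NOT 1) IMPLIES (NOT 1 AND 1)) AND ((0 AND NOT 1) AND (1 IMPLIES 1))) -> 0
  row 8 [1000]: (((NOT 0 IMPLIES NOT 0) IMPLIES (NOT 0 AND 0)) AND ((1 AND NOT 0) AND (0 IMPLIES 0))) -> 0
  row 9 [1001]: (((NOT 1 IMPLIES NOT 1) IMPLIES (NOT 1 AND 0)) AND ((1 AND NOT 0) AND (1 IMPLIES 0))) -> 0
  row 10 [1010]: (((NOT 0 IMPLIES NOT 0) IMPLIES (NOT 0 AND 0)) AND ((1 AND NOT 0) AND (0 IMPLIES 1))) -> 0
  row 11 [1011]: (((NOT 1 IMPLIES NOT 1) IMPLIES (NOT 1 AND 0)) AND ((1 AND NOT 0) AND (1 IMPLIES 1))) -> 0
  row 12 [1100]: (((NOT 0 IMPLIES NOT 0) IMPLIES (NOT 0 AND 1)) AND ((1 AND NOT 1) AND (0 IMPLIES 0))) -> 0
  row 13 [1101]: (((NOT 1 IMPLIES NOT 1) IMPLIES (NOT 1 AND 1)) AND ((1 AND NOT 1) AND (1 IMPLIES 0))) -> 0
  row 14 [1110]: (((NOT 0 IMPLIES NOT 0) IMPLIES (NOT 0 AND 1)) AND ((1 AND NOT 1) AND (0 IMPLIES 1))) -> 0
  row 15 [1111]: (((NOT 1 IMPLIES NOT 1) IMPLIES (NOT 1 AND 1)) AND ((1 AND NOT 1) AND (1 IMPLIES 1))) -> 0
Full result column, 4 rows per line (P1,P2 fixed per line; P3,P4 runs 00..11 left to right):
  rows 0-3 [P1,P2=00]: 0000  = hex 0
  rows 4-7 [P1,P2=01]: 0000  = hex 0
  rows 8-11 [P1,P2=10]: 0000  = hex 0
  rows 12-15 [P1,P2=11]: 0000  = hex 0
Output column (row 0 .. row 15) = 0000000000000000
Output column grouped in 4s = 0000 0000 0000 0000 = 0x0000
Convert to decimal digit by digit (value = value*16 + digit):
  0 -> 0
  0*16 + 0 = 0
  0*16 + 0 = 0
  0*16 + 0 = 0
Decimal = 0

0


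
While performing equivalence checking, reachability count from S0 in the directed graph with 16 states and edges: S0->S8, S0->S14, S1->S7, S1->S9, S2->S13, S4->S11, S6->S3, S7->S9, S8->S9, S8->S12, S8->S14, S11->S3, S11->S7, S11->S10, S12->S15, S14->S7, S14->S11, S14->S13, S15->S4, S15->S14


BFS from S0:
  layer 0: {S0}
  layer 1: {S8, S14}
  layer 2: {S7, S9, S11, S12, S13}
  layer 3: {S3, S10, S15}
  layer 4: {S4}
Reachable set: {S0, S3, S4, S7, S8, S9, S10, S11, S12, S13, S14, S15}
Count = 12

12


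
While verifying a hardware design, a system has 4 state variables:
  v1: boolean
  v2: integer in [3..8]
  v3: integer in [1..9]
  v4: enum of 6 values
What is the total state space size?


State space = product of domain sizes of all variables.
Domain sizes:
  v1 (boolean): 2
  v2 (integer in [3..8]): 6
  v3 (integer in [1..9]): 9
  v4 (enum of 6 values): 6
Product = 2 * 6 * 9 * 6 = 648

648


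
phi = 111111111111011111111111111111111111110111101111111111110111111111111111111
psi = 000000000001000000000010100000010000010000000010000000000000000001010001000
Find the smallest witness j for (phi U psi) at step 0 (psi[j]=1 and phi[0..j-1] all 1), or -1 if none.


(phi U psi) at 0: need smallest j with psi[j]=1 and phi[i]=1 for all i in [0,j).
Scan from step 0:
  step 0: phi=1, psi=0 -> continue
  step 1: phi=1, psi=0 -> continue
  step 2: phi=1, psi=0 -> continue
  step 3: phi=1, psi=0 -> continue
  step 11: psi=1 and phi held for [0,11) -> witness found
Witness step = 11

11


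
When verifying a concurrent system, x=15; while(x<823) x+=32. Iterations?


Step 1: x goes from 15 toward 823 by 32; the body runs while x<823, so iterations = ceil((bound-start)/step)
Step 2: Distance=808
Step 3: ceil(808/32)=26

26


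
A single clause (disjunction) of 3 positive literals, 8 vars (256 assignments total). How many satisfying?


Step 1: Total=2^8=256
Step 2: Unsat when all 3 false: 2^5=32
Step 3: Sat=256-32=224

224


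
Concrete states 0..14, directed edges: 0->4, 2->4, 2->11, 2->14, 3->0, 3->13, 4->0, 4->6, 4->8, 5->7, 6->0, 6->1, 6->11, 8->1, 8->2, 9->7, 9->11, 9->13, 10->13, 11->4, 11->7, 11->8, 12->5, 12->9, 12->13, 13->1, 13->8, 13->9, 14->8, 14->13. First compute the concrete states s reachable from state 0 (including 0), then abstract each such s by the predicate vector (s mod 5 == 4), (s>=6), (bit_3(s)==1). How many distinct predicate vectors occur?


BFS from 0:
Concrete reachable: {0, 1, 2, 4, 6, 7, 8, 9, 11, 13, 14}
Abstract via predicates (s mod 5 == 4), (s>=6), (bit_3(s)==1):
  (0,0,0) <- {0, 1, 2}
  (0,1,0) <- {6, 7}
  (0,1,1) <- {8, 11, 13}
  (1,0,0) <- {4}
  (1,1,1) <- {9, 14}
Distinct abstract states = 5

5


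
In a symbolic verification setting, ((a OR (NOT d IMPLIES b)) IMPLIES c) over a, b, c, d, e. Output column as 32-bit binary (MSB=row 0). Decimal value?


Formula: ((a OR (NOT d IMPLIES b)) IMPLIES c) over a, b, c, d, e (32 rows)
Evaluate each row (bits = a,b,c,d,e, MSB first):
  row 0 [00000]: ((0 OR (NOT 0 IMPLIES 0)) IMPLIES 0) -> 1
  row 1 [00001]: ((0 OR (NOT 0 IMPLIES 0)) IMPLIES 0) -> 1
  row 2 [00010]: ((0 OR (NOT 1 IMPLIES 0)) IMPLIES 0) -> 0
  row 3 [00011]: ((0 OR (NOT 1 IMPLIES 0)) IMPLIES 0) -> 0
  row 4 [00100]: ((0 OR (NOT 0 IMPLIES 0)) IMPLIES 1) -> 1
  row 5 [00101]: ((0 OR (NOT 0 IMPLIES 0)) IMPLIES 1) -> 1
  row 6 [00110]: ((0 OR (NOT 1 IMPLIES 0)) IMPLIES 1) -> 1
  row 7 [00111]: ((0 OR (NOT 1 IMPLIES 0)) IMPLIES 1) -> 1
  row 8 [01000]: ((0 OR (NOT 0 IMPLIES 1)) IMPLIES 0) -> 0
  row 9 [01001]: ((0 OR (NOT 0 IMPLIES 1)) IMPLIES 0) -> 0
  row 10 [01010]: ((0 OR (NOT 1 IMPLIES 1)) IMPLIES 0) -> 0
  row 11 [01011]: ((0 OR (NOT 1 IMPLIES 1)) IMPLIES 0) -> 0
  row 12 [01100]: ((0 OR (NOT 0 IMPLIES 1)) IMPLIES 1) -> 1
  row 13 [01101]: ((0 OR (NOT 0 IMPLIES 1)) IMPLIES 1) -> 1
  row 14 [01110]: ((0 OR (NOT 1 IMPLIES 1)) IMPLIES 1) -> 1
  row 15 [01111]: ((0 OR (NOT 1 IMPLIES 1)) IMPLIES 1) -> 1
  row 16 [10000]: ((1 OR (NOT 0 IMPLIES 0)) IMPLIES 0) -> 0
  row 17 [10001]: ((1 OR (NOT 0 IMPLIES 0)) IMPLIES 0) -> 0
  row 18 [10010]: ((1 OR (NOT 1 IMPLIES 0)) IMPLIES 0) -> 0
  row 19 [10011]: ((1 OR (NOT 1 IMPLIES 0)) IMPLIES 0) -> 0
  row 20 [10100]: ((1 OR (NOT 0 IMPLIES 0)) IMPLIES 1) -> 1
  row 21 [10101]: ((1 OR (NOT 0 IMPLIES 0)) IMPLIES 1) -> 1
  row 22 [10110]: ((1 OR (NOT 1 IMPLIES 0)) IMPLIES 1) -> 1
  row 23 [10111]: ((1 OR (NOT 1 IMPLIES 0)) IMPLIES 1) -> 1
  row 24 [11000]: ((1 OR (NOT 0 IMPLIES 1)) IMPLIES 0) -> 0
  row 25 [11001]: ((1 OR (NOT 0 IMPLIES 1)) IMPLIES 0) -> 0
  row 26 [11010]: ((1 OR (NOT 1 IMPLIES 1)) IMPLIES 0) -> 0
  row 27 [11011]: ((1 OR (NOT 1 IMPLIES 1)) IMPLIES 0) -> 0
  row 28 [11100]: ((1 OR (NOT 0 IMPLIES 1)) IMPLIES 1) -> 1
  row 29 [11101]: ((1 OR (NOT 0 IMPLIES 1)) IMPLIES 1) -> 1
  row 30 [11110]: ((1 OR (NOT 1 IMPLIES 1)) IMPLIES 1) -> 1
  row 31 [11111]: ((1 OR (NOT 1 IMPLIES 1)) IMPLIES 1) -> 1
Full result column, 4 rows per line (a,b,c fixed per line; d,e runs 00..11 left to right):
  rows 0-3 [a,b,c=000]: 1100  = hex C
  rows 4-7 [a,b,c=001]: 1111  = hex F
  rows 8-11 [a,b,c=010]: 0000  = hex 0
  rows 12-15 [a,b,c=011]: 1111  = hex F
  rows 16-19 [a,b,c=100]: 0000  = hex 0
  rows 20-23 [a,b,c=101]: 1111  = hex F
  rows 24-27 [a,b,c=110]: 0000  = hex 0
  rows 28-31 [a,b,c=111]: 1111  = hex F
Output column (row 0 .. row 31) = 11001111000011110000111100001111
Output column grouped in 4s = 1100 1111 0000 1111 0000 1111 0000 1111 = 0xCF0F0F0F
Convert to decimal digit by digit (value = value*16 + digit):
  C -> 12
  12*16 + 15 (F) = 207
  207*16 + 0 = 3312
  3312*16 + 15 (F) = 53007
  53007*16 + 0 = 848112
  848112*16 + 15 (F) = 13569807
  13569807*16 + 0 = 217116912
  217116912*16 + 15 (F) = 3473870607
Decimal = 3473870607

3473870607
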